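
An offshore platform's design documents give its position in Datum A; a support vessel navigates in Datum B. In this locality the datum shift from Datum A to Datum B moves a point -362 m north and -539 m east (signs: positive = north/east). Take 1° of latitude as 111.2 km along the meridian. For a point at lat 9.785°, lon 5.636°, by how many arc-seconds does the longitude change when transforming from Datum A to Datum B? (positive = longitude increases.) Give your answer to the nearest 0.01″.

At latitude 9.785°, cos φ = 0.985452.
1° of longitude at this latitude = 111.2 × cos φ = 109.58 km, so Δλ = -539.0 / 109582.3 = -0.0049187° = -17.707″.

Δλ = -17.71″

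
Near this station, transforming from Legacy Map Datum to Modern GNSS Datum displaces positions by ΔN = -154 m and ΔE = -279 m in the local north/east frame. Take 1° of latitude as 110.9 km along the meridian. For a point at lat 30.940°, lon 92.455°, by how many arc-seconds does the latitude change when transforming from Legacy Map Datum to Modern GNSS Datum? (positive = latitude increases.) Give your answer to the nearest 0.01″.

Δφ = -5.00″

1° of latitude = 110.9 km, so Δφ = -154.0 / 110900 = -0.0013886° = -4.999″.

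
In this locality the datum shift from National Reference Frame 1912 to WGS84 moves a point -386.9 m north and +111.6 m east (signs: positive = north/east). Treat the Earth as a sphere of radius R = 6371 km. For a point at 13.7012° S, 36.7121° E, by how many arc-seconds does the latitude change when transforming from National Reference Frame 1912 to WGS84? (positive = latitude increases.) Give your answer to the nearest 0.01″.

On a sphere of radius R, 1 rad of latitude = R, so Δφ = ΔN / R = -386.9 / 6371000 = -6.0728e-05 rad = -12.526″.

Δφ = -12.53″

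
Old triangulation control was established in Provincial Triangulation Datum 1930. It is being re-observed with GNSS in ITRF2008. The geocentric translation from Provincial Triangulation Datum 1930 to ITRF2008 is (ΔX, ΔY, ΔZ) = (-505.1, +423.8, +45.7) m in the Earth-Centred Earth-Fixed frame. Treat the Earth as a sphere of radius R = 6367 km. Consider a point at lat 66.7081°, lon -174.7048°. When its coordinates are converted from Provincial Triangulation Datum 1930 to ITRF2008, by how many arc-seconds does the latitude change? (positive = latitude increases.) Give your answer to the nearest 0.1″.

sin φ = 0.918502, cos φ = 0.395416, sin λ = -0.092287, cos λ = -0.995732.
North component: ΔN = −sin φ cos λ·ΔX − sin φ sin λ·ΔY + cos φ·ΔZ = −(0.918502)(-0.995732)(-505.1) − (0.918502)(-0.092287)(423.8) + (0.395416)(45.7) = -407.96 m.
1° of latitude spans πR/180 = 111125 m, so Δφ = -407.96 / 111125 × 3600 = -13.216″.

Δφ = -13.2″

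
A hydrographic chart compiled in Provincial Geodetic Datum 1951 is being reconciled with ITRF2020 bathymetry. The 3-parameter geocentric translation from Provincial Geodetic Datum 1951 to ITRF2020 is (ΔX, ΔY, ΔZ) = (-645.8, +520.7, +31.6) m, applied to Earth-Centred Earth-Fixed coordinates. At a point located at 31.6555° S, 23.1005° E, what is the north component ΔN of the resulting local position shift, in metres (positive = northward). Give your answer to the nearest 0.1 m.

At φ = -31.6555°, λ = 23.1005°: sin φ = -0.524811, cos φ = 0.851219, sin λ = 0.392345, cos λ = 0.919818.
ΔN = −sin φ cos λ·ΔX − sin φ sin λ·ΔY + cos φ·ΔZ = −(-0.524811)(0.919818)(-645.8) − (-0.524811)(0.392345)(520.7) + (0.851219)(31.6) = -177.63 m.

ΔN = -177.6 m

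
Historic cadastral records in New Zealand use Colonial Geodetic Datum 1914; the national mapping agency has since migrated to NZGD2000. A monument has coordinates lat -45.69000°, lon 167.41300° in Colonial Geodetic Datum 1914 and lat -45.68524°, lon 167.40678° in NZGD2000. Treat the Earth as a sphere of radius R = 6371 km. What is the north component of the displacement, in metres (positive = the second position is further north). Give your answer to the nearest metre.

ΔN = 529 m

Δφ = -45.68524° − -45.69000° = +0.00476°; Δλ = 167.40678° − 167.41300° = -0.00622°.
1° along a meridian = πR/180 = 111195 m.
ΔN = Δφ × 111195 = 529.3 m; ΔE = Δλ × 111195 × cos(-45.69000°) = -0.00622 × 111195 × 0.698540 = -483.1 m.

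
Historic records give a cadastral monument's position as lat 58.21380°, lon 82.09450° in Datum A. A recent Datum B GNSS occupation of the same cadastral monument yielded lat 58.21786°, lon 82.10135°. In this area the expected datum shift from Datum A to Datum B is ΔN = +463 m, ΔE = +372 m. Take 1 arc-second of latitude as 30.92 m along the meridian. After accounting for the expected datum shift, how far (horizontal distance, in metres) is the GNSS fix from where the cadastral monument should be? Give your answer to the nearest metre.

Observed coordinate differences: Δφ = +0.00406°, Δλ = +0.00685°.
Converting to metres (1° lat = 111312 m, cos φ = 0.526751): observed ΔN = 451.9 m, observed ΔE = 401.6 m.
Subtracting the expected shift leaves a residual of 451.9 − (463) = -11.1 m north and 401.6 − (372) = 29.6 m east.
Residual distance = √((-11.1)² + 29.6²) = 31.6 m.

32 m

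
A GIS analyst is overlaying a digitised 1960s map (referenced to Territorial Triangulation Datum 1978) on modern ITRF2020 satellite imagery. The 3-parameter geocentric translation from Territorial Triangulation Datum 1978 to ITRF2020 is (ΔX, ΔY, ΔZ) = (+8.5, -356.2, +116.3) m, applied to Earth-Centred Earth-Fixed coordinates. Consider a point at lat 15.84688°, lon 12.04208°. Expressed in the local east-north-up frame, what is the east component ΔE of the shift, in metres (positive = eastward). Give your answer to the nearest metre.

At φ = 15.84688°, λ = 12.04208°: sin φ = 0.273067, cos φ = 0.961995, sin λ = 0.208630, cos λ = 0.977995.
ΔE = −sin λ·ΔX + cos λ·ΔY = −(0.208630)·(8.5) + (0.977995)·(-356.2) = -350.14 m.

ΔE = -350 m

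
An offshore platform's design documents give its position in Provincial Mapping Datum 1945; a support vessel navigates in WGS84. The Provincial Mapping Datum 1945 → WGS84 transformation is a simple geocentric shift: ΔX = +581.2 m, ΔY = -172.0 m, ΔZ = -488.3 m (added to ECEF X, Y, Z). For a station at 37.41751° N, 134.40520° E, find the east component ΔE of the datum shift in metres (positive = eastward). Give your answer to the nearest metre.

ΔE = -295 m

The local east axis at (φ, λ) is (−sin λ, cos λ, 0), so ΔE = −sin(134.40520°)·581.2 + cos(134.40520°)·(-172.0) = -294.86 m.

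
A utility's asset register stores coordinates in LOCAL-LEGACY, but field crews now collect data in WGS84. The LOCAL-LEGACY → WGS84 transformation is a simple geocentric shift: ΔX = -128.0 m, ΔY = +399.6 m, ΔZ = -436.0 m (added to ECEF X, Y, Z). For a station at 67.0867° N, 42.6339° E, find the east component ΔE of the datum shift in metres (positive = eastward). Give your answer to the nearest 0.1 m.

At φ = 67.0867°, λ = 42.6339°: sin φ = 0.921095, cos φ = 0.389338, sin λ = 0.677311, cos λ = 0.735696.
ΔE = −sin λ·ΔX + cos λ·ΔY = −(0.677311)·(-128.0) + (0.735696)·(399.6) = 380.68 m.

ΔE = 380.7 m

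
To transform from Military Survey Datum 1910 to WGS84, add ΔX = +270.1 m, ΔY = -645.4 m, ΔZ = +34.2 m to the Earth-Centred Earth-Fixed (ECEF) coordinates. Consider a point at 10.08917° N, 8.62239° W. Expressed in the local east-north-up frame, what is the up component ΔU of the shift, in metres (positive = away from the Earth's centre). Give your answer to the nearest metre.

ΔU = 364 m

At φ = 10.08917°, λ = -8.62239°: sin φ = 0.175181, cos φ = 0.984536, sin λ = -0.149922, cos λ = 0.988698.
ΔU = cos φ cos λ·ΔX + cos φ sin λ·ΔY + sin φ·ΔZ = (0.984536)(0.988698)(270.1) + (0.984536)(-0.149922)(-645.4) + (0.175181)(34.2) = 364.17 m.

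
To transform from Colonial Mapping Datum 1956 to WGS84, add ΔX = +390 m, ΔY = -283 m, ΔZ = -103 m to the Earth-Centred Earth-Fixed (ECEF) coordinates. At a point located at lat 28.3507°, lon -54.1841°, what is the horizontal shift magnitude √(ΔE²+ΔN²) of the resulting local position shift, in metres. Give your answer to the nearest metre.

At φ = 28.3507°, λ = -54.1841°: sin φ = 0.474867, cos φ = 0.880057, sin λ = -0.810901, cos λ = 0.585183.
ΔE = −sin λ·ΔX + cos λ·ΔY = −(-0.810901)·(390) + (0.585183)·(-283) = 150.64 m.
ΔN = −sin φ cos λ·ΔX − sin φ sin λ·ΔY + cos φ·ΔZ = −(0.474867)(0.585183)(390) − (0.474867)(-0.810901)(-283) + (0.880057)(-103) = -308.00 m.
Horizontal magnitude = √(ΔE² + ΔN²) = √(150.64² + (-308.00)²) = 342.86 m.

343 m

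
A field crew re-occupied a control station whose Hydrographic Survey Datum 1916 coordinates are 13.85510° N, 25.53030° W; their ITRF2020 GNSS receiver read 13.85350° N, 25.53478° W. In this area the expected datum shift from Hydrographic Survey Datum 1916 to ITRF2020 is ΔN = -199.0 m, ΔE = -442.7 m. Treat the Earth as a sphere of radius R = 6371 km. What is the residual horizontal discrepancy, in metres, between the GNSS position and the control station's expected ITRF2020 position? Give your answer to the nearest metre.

46 m

Observed coordinate differences: Δφ = -0.00160°, Δλ = -0.00448°.
Converting to metres (1° lat = 111195 m, cos φ = 0.970904): observed ΔN = -177.9 m, observed ΔE = -483.7 m.
Subtracting the expected shift leaves a residual of -177.9 − (-199.0) = 21.1 m north and -483.7 − (-442.7) = -41.0 m east.
Residual distance = √(21.1² + (-41.0)²) = 46.1 m.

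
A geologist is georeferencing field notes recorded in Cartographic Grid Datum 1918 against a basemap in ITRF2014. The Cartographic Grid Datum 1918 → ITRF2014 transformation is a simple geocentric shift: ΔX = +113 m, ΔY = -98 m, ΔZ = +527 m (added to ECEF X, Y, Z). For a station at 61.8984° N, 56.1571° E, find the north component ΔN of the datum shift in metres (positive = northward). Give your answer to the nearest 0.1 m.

ΔN = 264.5 m

At φ = 61.8984°, λ = 56.1571°: sin φ = 0.882114, cos φ = 0.471037, sin λ = 0.830568, cos λ = 0.556918.
ΔN = −sin φ cos λ·ΔX − sin φ sin λ·ΔY + cos φ·ΔZ = −(0.882114)(0.556918)(113) − (0.882114)(0.830568)(-98) + (0.471037)(527) = 264.52 m.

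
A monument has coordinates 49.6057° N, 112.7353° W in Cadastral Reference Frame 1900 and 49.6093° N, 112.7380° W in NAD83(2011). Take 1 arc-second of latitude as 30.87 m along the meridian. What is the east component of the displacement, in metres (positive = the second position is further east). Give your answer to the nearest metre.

ΔE = -194 m

Δφ = 49.6093° − 49.6057° = +0.0036°; Δλ = -112.7380° − -112.7353° = -0.0027°.
1° of latitude = 3600 × 30.87 = 111132 m.
ΔN = Δφ × 111132 = 400.1 m; ΔE = Δλ × 111132 × cos(49.6057°) = -0.0027 × 111132 × 0.648044 = -194.4 m.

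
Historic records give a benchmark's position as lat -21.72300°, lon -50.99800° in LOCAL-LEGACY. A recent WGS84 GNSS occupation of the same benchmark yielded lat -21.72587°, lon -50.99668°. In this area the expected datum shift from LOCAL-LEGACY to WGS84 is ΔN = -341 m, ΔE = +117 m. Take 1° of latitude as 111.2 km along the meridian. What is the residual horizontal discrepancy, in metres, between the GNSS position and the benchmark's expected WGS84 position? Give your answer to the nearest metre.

29 m

Observed coordinate differences: Δφ = -0.00287°, Δλ = +0.00132°.
Converting to metres (1° lat = 111200 m, cos φ = 0.928984): observed ΔN = -319.1 m, observed ΔE = 136.4 m.
Subtracting the expected shift leaves a residual of -319.1 − (-341) = 21.9 m north and 136.4 − (117) = 19.4 m east.
Residual distance = √(21.9² + 19.4²) = 29.2 m.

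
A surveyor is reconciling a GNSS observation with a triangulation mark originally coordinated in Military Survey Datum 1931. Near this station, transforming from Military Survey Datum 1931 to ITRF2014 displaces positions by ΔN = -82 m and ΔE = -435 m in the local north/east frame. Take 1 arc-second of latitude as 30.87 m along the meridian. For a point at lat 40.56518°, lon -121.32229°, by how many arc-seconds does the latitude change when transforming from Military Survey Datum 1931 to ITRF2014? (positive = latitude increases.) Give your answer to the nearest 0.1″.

Δφ = -2.7″

1″ of latitude = 30.87 m, so Δφ = -82.0 / 30.87 = -2.656″.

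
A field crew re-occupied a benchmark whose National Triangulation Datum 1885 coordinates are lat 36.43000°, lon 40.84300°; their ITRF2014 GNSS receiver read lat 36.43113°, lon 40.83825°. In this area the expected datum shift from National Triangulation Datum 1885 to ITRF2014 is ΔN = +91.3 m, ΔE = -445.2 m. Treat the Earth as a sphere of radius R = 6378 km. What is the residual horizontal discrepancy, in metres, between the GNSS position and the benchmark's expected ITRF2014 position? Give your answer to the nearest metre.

40 m

Observed coordinate differences: Δφ = +0.00113°, Δλ = -0.00475°.
Converting to metres (1° lat = 111317 m, cos φ = 0.804583): observed ΔN = 125.8 m, observed ΔE = -425.4 m.
Subtracting the expected shift leaves a residual of 125.8 − (91.3) = 34.5 m north and -425.4 − (-445.2) = 19.8 m east.
Residual distance = √(34.5² + 19.8²) = 39.8 m.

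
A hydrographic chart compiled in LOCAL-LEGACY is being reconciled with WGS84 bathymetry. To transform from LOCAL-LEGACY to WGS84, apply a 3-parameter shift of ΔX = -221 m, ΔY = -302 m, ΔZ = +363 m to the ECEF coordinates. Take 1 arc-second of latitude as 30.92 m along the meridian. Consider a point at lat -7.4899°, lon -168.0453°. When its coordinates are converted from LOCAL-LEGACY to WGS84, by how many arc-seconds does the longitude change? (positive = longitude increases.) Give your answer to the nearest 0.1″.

Δλ = 8.1″

sin φ = -0.130351, cos φ = 0.991468, sin λ = -0.207138, cos λ = -0.978312.
East component: ΔE = −sin λ·ΔX + cos λ·ΔY = −(-0.207138)(-221) + (-0.978312)(-302) = 249.67 m.
1° of latitude spans 3600 × 30.92 = 111312 m; at latitude φ, 1° of longitude spans that × cos φ = 110362.3 m, so Δλ = 249.67 / 110362.3 × 3600 = 8.144″.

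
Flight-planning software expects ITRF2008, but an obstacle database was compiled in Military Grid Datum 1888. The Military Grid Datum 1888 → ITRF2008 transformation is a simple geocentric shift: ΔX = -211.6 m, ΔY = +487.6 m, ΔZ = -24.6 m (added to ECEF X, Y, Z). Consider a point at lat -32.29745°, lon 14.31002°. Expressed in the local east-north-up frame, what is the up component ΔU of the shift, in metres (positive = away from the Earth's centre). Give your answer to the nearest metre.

ΔU = -58 m

At φ = -32.29745°, λ = 14.31002°: sin φ = -0.534315, cos φ = 0.845286, sin λ = 0.247168, cos λ = 0.968973.
ΔU = cos φ cos λ·ΔX + cos φ sin λ·ΔY + sin φ·ΔZ = (0.845286)(0.968973)(-211.6) + (0.845286)(0.247168)(487.6) + (-0.534315)(-24.6) = -58.30 m.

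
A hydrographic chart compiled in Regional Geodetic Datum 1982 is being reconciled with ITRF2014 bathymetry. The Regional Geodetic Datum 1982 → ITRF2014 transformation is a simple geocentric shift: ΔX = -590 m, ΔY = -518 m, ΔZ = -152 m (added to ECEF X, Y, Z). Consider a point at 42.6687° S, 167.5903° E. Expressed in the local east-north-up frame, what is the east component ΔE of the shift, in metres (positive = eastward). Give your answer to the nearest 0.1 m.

ΔE = 632.7 m

At φ = -42.6687°, λ = 167.5903°: sin φ = -0.677758, cos φ = 0.735285, sin λ = 0.214901, cos λ = -0.976636.
ΔE = −sin λ·ΔX + cos λ·ΔY = −(0.214901)·(-590) + (-0.976636)·(-518) = 632.69 m.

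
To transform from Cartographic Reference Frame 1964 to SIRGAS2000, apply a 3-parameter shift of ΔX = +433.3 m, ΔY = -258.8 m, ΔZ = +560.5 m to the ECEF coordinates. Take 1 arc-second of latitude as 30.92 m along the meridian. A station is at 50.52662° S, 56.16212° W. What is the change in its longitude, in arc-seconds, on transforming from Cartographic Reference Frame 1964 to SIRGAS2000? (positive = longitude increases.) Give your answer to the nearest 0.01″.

Δλ = 10.98″

sin φ = -0.771920, cos φ = 0.635720, sin λ = -0.830617, cos λ = 0.556845.
East component: ΔE = −sin λ·ΔX + cos λ·ΔY = −(-0.830617)(433.3) + (0.556845)(-258.8) = 215.79 m.
1° of latitude spans 3600 × 30.92 = 111312 m; at latitude φ, 1° of longitude spans that × cos φ = 70763.2 m, so Δλ = 215.79 / 70763.2 × 3600 = 10.978″.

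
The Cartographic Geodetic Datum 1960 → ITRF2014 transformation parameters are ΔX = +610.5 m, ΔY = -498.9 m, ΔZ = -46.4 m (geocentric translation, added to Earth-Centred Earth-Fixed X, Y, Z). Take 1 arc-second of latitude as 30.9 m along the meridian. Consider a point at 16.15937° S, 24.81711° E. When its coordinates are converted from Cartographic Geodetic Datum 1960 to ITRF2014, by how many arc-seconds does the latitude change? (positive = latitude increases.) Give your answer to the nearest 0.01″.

sin φ = -0.278310, cos φ = 0.960491, sin λ = 0.419723, cos λ = 0.907652.
North component: ΔN = −sin φ cos λ·ΔX − sin φ sin λ·ΔY + cos φ·ΔZ = −(-0.278310)(0.907652)(610.5) − (-0.278310)(0.419723)(-498.9) + (0.960491)(-46.4) = 51.37 m.
1° of latitude spans 3600 × 30.90 = 111240 m, so Δφ = 51.37 / 111240 × 3600 = 1.663″.

Δφ = 1.66″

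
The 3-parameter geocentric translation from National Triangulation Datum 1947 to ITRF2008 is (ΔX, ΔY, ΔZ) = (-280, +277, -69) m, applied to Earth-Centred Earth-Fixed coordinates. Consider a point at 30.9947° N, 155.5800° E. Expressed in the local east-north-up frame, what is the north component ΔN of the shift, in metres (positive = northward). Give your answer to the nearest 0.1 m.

The local north axis is (−sin φ cos λ, −sin φ sin λ, cos φ), giving ΔN = -131.289 − 58.972 − 59.148 = -249.41 m.

ΔN = -249.4 m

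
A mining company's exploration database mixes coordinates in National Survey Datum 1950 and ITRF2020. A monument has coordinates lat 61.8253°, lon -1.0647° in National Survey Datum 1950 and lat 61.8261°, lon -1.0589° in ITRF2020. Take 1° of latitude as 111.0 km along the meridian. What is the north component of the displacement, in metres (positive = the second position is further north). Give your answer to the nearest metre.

Δφ = 61.8261° − 61.8253° = +0.0008°; Δλ = -1.0589° − -1.0647° = +0.0058°.
ΔN = Δφ × 111000 = 88.8 m; ΔE = Δλ × 111000 × cos(61.8253°) = +0.0058 × 111000 × 0.472162 = 304.0 m.

ΔN = 89 m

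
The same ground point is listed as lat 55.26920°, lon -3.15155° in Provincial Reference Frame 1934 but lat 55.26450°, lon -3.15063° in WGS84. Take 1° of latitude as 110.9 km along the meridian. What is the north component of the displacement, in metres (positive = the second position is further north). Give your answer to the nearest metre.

Δφ = 55.26450° − 55.26920° = -0.00470°; Δλ = -3.15063° − -3.15155° = +0.00092°.
ΔN = Δφ × 110900 = -521.2 m; ΔE = Δλ × 110900 × cos(55.26920°) = +0.00092 × 110900 × 0.569721 = 58.1 m.

ΔN = -521 m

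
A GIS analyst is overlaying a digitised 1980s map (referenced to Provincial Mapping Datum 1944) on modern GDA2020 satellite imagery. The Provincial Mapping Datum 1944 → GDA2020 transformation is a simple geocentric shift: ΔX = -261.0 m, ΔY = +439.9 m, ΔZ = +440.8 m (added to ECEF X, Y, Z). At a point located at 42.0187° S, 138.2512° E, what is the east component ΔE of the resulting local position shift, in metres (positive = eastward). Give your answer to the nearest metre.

The local east axis at (φ, λ) is (−sin λ, cos λ, 0), so ΔE = −sin(138.2512°)·(-261.0) + cos(138.2512°)·439.9 = -154.41 m.

ΔE = -154 m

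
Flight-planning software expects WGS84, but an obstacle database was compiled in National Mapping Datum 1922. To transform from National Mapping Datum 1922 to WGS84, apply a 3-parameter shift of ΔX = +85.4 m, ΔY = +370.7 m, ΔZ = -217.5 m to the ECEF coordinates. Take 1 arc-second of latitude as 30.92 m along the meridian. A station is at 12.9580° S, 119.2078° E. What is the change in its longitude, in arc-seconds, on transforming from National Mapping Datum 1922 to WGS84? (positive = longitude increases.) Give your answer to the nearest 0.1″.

sin φ = -0.224237, cos φ = 0.974535, sin λ = 0.872856, cos λ = -0.487978.
East component: ΔE = −sin λ·ΔX + cos λ·ΔY = −(0.872856)(85.4) + (-0.487978)(370.7) = -255.44 m.
1° of latitude spans 3600 × 30.92 = 111312 m; at latitude φ, 1° of longitude spans that × cos φ = 108477.4 m, so Δλ = -255.44 / 108477.4 × 3600 = -8.477″.

Δλ = -8.5″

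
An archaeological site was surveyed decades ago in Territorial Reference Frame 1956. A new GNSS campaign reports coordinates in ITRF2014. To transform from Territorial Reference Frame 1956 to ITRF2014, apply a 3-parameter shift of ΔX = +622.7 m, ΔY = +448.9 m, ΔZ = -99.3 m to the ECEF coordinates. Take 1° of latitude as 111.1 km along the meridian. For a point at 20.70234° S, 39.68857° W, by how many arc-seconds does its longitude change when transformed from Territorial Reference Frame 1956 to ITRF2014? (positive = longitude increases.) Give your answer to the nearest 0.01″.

Δλ = 25.74″

sin φ = -0.353513, cos φ = 0.935430, sin λ = -0.638614, cos λ = 0.769527.
East component: ΔE = −sin λ·ΔX + cos λ·ΔY = −(-0.638614)(622.7) + (0.769527)(448.9) = 743.11 m.
1° of latitude spans 111100 m; at latitude φ, 1° of longitude spans that × cos φ = 103926.2 m, so Δλ = 743.11 / 103926.2 × 3600 = 25.741″.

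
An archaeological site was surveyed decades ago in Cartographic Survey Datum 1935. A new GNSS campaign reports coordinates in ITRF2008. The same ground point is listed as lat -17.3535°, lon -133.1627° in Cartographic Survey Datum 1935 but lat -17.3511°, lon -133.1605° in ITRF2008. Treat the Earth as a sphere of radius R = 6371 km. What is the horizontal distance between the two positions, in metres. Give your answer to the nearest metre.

Δφ = -17.3511° − -17.3535° = +0.0024°; Δλ = -133.1605° − -133.1627° = +0.0022°.
1° along a meridian = πR/180 = 111195 m.
ΔN = Δφ × 111195 = 266.9 m; ΔE = Δλ × 111195 × cos(-17.3535°) = +0.0022 × 111195 × 0.954483 = 233.5 m.
Distance = √(ΔE² + ΔN²) = √(233.5² + 266.9²) = 354.6 m.

355 m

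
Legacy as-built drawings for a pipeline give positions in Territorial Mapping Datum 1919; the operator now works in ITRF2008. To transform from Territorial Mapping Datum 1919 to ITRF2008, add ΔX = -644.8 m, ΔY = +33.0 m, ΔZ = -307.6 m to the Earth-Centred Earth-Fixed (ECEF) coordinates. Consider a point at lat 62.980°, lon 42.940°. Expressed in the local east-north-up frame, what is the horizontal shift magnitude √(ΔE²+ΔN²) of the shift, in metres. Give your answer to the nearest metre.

532 m

The local east axis at (φ, λ) is (−sin λ, cos λ, 0), so ΔE = −sin(42.940°)·(-644.8) + cos(42.940°)·33.0 = 463.42 m.
The local north axis is (−sin φ cos λ, −sin φ sin λ, cos φ), giving ΔN = 420.513 − 20.027 − 139.743 = 260.74 m.
Horizontal magnitude = √(ΔE² + ΔN²) = √(463.42² + 260.74²) = 531.74 m.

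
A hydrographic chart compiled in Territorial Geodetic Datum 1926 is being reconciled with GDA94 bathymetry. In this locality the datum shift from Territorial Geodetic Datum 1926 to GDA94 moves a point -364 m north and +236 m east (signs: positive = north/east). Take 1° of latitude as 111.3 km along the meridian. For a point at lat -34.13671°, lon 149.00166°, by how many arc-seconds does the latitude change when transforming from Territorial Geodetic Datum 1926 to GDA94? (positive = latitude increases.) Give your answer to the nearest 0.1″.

Δφ = -11.8″

1° of latitude = 111.3 km, so Δφ = -364.0 / 111300 = -0.0032704° = -11.774″.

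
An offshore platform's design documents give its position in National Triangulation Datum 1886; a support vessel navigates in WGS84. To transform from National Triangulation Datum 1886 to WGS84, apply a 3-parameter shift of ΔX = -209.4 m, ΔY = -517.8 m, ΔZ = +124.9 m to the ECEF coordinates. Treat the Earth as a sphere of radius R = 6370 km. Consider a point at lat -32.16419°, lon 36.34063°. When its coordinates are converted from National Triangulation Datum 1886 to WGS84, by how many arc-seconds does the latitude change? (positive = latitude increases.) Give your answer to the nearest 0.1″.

sin φ = -0.532347, cos φ = 0.846526, sin λ = 0.592585, cos λ = 0.805508.
North component: ΔN = −sin φ cos λ·ΔX − sin φ sin λ·ΔY + cos φ·ΔZ = −(-0.532347)(0.805508)(-209.4) − (-0.532347)(0.592585)(-517.8) + (0.846526)(124.9) = -147.41 m.
1° of latitude spans πR/180 = 111177 m, so Δφ = -147.41 / 111177 × 3600 = -4.773″.

Δφ = -4.8″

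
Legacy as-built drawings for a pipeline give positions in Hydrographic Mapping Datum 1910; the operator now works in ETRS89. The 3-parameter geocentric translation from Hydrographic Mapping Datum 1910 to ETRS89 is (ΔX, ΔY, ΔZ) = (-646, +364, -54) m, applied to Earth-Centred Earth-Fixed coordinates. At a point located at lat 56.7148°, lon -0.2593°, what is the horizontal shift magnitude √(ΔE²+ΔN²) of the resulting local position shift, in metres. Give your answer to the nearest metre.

At φ = 56.7148°, λ = -0.2593°: sin φ = 0.835949, cos φ = 0.548807, sin λ = -0.004526, cos λ = 0.999990.
ΔE = −sin λ·ΔX + cos λ·ΔY = −(-0.004526)·(-646) + (0.999990)·(364) = 361.07 m.
ΔN = −sin φ cos λ·ΔX − sin φ sin λ·ΔY + cos φ·ΔZ = −(0.835949)(0.999990)(-646) − (0.835949)(-0.004526)(364) + (0.548807)(-54) = 511.76 m.
Horizontal magnitude = √(ΔE² + ΔN²) = √(361.07² + 511.76²) = 626.32 m.

626 m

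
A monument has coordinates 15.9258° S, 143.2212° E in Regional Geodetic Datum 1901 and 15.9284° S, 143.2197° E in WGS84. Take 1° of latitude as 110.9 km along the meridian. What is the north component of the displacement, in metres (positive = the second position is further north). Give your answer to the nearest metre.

Δφ = -15.9284° − -15.9258° = -0.0026°; Δλ = 143.2197° − 143.2212° = -0.0015°.
ΔN = Δφ × 110900 = -288.3 m; ΔE = Δλ × 110900 × cos(-15.9258°) = -0.0015 × 110900 × 0.961618 = -160.0 m.

ΔN = -288 m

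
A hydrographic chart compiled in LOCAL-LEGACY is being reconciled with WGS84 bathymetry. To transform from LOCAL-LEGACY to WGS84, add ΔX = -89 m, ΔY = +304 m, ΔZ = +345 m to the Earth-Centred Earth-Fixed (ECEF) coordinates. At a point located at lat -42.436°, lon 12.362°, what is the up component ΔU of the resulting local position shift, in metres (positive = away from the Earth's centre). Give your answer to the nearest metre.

ΔU = -249 m

At φ = -42.436°, λ = 12.362°: sin φ = -0.674766, cos φ = 0.738032, sin λ = 0.214088, cos λ = 0.976814.
ΔU = cos φ cos λ·ΔX + cos φ sin λ·ΔY + sin φ·ΔZ = (0.738032)(0.976814)(-89) + (0.738032)(0.214088)(304) + (-0.674766)(345) = -248.92 m.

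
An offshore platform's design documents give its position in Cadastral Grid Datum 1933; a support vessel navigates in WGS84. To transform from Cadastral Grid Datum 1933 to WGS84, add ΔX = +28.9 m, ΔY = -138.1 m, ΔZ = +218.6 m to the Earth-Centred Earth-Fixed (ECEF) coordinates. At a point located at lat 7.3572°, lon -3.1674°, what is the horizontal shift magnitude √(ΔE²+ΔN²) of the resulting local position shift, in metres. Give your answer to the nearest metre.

252 m

The local east axis at (φ, λ) is (−sin λ, cos λ, 0), so ΔE = −sin(-3.1674°)·28.9 + cos(-3.1674°)·(-138.1) = -136.29 m.
The local north axis is (−sin φ cos λ, −sin φ sin λ, cos φ), giving ΔN = -3.695 − 0.977 + 216.800 = 212.13 m.
Horizontal magnitude = √(ΔE² + ΔN²) = √((-136.29)² + 212.13²) = 252.14 m.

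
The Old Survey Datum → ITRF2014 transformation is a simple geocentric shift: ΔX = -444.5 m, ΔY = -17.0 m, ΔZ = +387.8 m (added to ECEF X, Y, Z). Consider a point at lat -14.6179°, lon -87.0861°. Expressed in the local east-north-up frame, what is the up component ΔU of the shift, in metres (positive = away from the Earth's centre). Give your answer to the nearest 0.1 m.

At φ = -14.6179°, λ = -87.0861°: sin φ = -0.252372, cos φ = 0.967630, sin λ = -0.998707, cos λ = 0.050835.
ΔU = cos φ cos λ·ΔX + cos φ sin λ·ΔY + sin φ·ΔZ = (0.967630)(0.050835)(-444.5) + (0.967630)(-0.998707)(-17.0) + (-0.252372)(387.8) = -103.31 m.

ΔU = -103.3 m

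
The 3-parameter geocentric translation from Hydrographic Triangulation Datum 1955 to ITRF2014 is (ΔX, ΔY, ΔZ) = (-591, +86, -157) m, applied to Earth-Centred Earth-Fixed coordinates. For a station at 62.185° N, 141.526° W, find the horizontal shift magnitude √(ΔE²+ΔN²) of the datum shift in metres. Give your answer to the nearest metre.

The local east axis at (φ, λ) is (−sin λ, cos λ, 0), so ΔE = −sin(-141.526°)·(-591) + cos(-141.526°)·86 = -435.02 m.
The local north axis is (−sin φ cos λ, −sin φ sin λ, cos φ), giving ΔN = -409.229 + 47.324 − 73.259 = -435.16 m.
Horizontal magnitude = √(ΔE² + ΔN²) = √((-435.02)² + (-435.16)²) = 615.32 m.

615 m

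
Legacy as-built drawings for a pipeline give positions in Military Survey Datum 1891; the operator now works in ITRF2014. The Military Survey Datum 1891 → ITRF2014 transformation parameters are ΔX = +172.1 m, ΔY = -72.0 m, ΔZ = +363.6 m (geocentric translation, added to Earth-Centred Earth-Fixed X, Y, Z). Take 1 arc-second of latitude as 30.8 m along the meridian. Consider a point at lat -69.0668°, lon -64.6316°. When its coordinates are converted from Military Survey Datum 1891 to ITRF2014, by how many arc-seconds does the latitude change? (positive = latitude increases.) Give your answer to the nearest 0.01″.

sin φ = -0.933998, cos φ = 0.357279, sin λ = -0.903572, cos λ = 0.428437.
North component: ΔN = −sin φ cos λ·ΔX − sin φ sin λ·ΔY + cos φ·ΔZ = −(-0.933998)(0.428437)(172.1) − (-0.933998)(-0.903572)(-72.0) + (0.357279)(363.6) = 259.54 m.
1° of latitude spans 3600 × 30.80 = 110880 m, so Δφ = 259.54 / 110880 × 3600 = 8.427″.

Δφ = 8.43″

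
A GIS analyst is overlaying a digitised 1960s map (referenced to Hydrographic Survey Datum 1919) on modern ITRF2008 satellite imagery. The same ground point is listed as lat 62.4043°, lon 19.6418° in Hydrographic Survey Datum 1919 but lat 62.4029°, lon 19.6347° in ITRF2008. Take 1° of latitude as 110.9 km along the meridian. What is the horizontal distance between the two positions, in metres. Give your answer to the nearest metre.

396 m

Δφ = 62.4029° − 62.4043° = -0.0014°; Δλ = 19.6347° − 19.6418° = -0.0071°.
ΔN = Δφ × 110900 = -155.3 m; ΔE = Δλ × 110900 × cos(62.4043°) = -0.0071 × 110900 × 0.463230 = -364.7 m.
Distance = √(ΔE² + ΔN²) = √((-364.7)² + (-155.3)²) = 396.4 m.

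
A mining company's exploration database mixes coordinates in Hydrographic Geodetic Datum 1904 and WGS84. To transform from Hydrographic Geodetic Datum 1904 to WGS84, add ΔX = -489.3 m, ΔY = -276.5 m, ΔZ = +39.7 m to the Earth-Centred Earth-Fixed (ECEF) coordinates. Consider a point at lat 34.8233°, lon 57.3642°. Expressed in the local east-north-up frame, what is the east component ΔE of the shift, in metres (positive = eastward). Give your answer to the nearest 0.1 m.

ΔE = 262.9 m

The local east axis at (φ, λ) is (−sin λ, cos λ, 0), so ΔE = −sin(57.3642°)·(-489.3) + cos(57.3642°)·(-276.5) = 262.93 m.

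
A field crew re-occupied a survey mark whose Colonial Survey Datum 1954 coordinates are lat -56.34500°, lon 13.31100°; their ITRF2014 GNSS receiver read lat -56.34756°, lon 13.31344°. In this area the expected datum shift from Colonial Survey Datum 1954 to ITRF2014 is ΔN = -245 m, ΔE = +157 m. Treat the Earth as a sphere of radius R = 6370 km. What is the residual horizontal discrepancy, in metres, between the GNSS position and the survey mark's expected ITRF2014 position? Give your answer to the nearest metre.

40 m

Observed coordinate differences: Δφ = -0.00256°, Δλ = +0.00244°.
Converting to metres (1° lat = 111177 m, cos φ = 0.554191): observed ΔN = -284.6 m, observed ΔE = 150.3 m.
Subtracting the expected shift leaves a residual of -284.6 − (-245) = -39.6 m north and 150.3 − (157) = -6.7 m east.
Residual distance = √((-39.6)² + (-6.7)²) = 40.2 m.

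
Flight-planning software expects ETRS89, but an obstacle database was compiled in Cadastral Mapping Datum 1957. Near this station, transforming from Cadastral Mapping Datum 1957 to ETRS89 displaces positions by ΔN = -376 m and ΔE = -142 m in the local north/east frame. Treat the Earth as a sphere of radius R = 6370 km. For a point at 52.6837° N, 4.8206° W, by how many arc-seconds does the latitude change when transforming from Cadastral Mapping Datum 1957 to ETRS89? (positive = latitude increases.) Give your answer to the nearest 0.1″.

On a sphere of radius R, 1 rad of latitude = R, so Δφ = ΔN / R = -376.0 / 6370000 = -5.9027e-05 rad = -12.175″.

Δφ = -12.2″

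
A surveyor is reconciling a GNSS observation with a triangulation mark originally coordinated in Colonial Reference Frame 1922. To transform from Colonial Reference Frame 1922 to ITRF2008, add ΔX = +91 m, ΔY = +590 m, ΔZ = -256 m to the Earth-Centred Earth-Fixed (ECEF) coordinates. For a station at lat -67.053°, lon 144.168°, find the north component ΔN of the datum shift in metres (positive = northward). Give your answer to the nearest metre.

ΔN = 150 m

At φ = -67.053°, λ = 144.168°: sin φ = -0.920866, cos φ = 0.389879, sin λ = 0.585411, cos λ = -0.810737.
ΔN = −sin φ cos λ·ΔX − sin φ sin λ·ΔY + cos φ·ΔZ = −(-0.920866)(-0.810737)(91) − (-0.920866)(0.585411)(590) + (0.389879)(-256) = 150.31 m.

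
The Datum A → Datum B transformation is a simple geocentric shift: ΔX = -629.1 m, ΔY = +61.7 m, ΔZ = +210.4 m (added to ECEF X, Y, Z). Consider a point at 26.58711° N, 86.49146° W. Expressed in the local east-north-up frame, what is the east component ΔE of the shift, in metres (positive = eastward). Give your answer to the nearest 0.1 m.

ΔE = -624.1 m

The local east axis at (φ, λ) is (−sin λ, cos λ, 0), so ΔE = −sin(-86.49146°)·(-629.1) + cos(-86.49146°)·61.7 = -624.14 m.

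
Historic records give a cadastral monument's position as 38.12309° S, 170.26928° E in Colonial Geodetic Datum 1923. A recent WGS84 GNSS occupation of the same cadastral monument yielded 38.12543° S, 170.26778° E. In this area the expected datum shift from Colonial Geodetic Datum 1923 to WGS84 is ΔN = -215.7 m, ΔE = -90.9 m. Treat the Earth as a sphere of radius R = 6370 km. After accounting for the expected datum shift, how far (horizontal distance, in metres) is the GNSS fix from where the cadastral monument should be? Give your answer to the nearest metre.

Observed coordinate differences: Δφ = -0.00234°, Δλ = -0.00150°.
Converting to metres (1° lat = 111177 m, cos φ = 0.786686): observed ΔN = -260.2 m, observed ΔE = -131.2 m.
Subtracting the expected shift leaves a residual of -260.2 − (-215.7) = -44.5 m north and -131.2 − (-90.9) = -40.3 m east.
Residual distance = √((-44.5)² + (-40.3)²) = 60.0 m.

60 m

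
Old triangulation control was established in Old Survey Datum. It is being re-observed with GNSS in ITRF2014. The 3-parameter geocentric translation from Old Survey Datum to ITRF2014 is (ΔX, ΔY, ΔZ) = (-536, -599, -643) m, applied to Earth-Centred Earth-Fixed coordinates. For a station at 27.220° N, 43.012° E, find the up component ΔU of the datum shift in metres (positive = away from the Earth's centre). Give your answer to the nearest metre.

ΔU = -1006 m

At φ = 27.220°, λ = 43.012°: sin φ = 0.457408, cos φ = 0.889257, sin λ = 0.682152, cos λ = 0.731211.
ΔU = cos φ cos λ·ΔX + cos φ sin λ·ΔY + sin φ·ΔZ = (0.889257)(0.731211)(-536) + (0.889257)(0.682152)(-599) + (0.457408)(-643) = -1006.00 m.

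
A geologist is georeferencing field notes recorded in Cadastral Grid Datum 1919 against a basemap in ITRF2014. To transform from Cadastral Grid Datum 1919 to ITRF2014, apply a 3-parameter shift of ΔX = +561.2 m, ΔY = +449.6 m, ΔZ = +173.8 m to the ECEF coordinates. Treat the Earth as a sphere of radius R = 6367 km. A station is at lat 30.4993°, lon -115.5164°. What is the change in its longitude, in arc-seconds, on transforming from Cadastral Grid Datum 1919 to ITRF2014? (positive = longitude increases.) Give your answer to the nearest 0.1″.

sin φ = 0.507528, cos φ = 0.861635, sin λ = -0.902462, cos λ = -0.430769.
East component: ΔE = −sin λ·ΔX + cos λ·ΔY = −(-0.902462)(561.2) + (-0.430769)(449.6) = 312.79 m.
1° of latitude spans πR/180 = 111125 m; at latitude φ, 1° of longitude spans that × cos φ = 95749.3 m, so Δλ = 312.79 / 95749.3 × 3600 = 11.760″.

Δλ = 11.8″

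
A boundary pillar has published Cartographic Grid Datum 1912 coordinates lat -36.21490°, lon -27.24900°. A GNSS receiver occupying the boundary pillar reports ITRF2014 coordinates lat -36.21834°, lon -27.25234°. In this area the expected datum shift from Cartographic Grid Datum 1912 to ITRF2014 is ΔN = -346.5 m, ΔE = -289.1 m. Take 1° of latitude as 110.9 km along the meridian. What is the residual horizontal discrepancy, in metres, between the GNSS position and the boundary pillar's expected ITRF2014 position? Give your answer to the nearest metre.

36 m

Observed coordinate differences: Δφ = -0.00344°, Δλ = -0.00334°.
Converting to metres (1° lat = 110900 m, cos φ = 0.806807): observed ΔN = -381.5 m, observed ΔE = -298.8 m.
Subtracting the expected shift leaves a residual of -381.5 − (-346.5) = -35.0 m north and -298.8 − (-289.1) = -9.7 m east.
Residual distance = √((-35.0)² + (-9.7)²) = 36.3 m.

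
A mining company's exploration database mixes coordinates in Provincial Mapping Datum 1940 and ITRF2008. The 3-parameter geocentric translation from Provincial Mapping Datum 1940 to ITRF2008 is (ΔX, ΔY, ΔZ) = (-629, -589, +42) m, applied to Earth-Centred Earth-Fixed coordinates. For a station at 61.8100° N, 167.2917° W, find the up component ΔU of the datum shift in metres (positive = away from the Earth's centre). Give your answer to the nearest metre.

The local up (radial) axis is (cos φ cos λ, cos φ sin λ, sin φ), giving ΔU = 289.859 + 61.210 + 37.018 = 388.09 m.

ΔU = 388 m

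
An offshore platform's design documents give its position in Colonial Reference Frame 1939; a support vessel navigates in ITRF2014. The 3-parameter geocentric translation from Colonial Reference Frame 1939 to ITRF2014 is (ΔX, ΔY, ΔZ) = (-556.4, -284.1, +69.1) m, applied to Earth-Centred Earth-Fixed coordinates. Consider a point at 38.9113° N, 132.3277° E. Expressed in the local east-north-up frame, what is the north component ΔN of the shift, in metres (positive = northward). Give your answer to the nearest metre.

At φ = 38.9113°, λ = 132.3277°: sin φ = 0.628117, cos φ = 0.778119, sin λ = 0.739306, cos λ = -0.673370.
ΔN = −sin φ cos λ·ΔX − sin φ sin λ·ΔY + cos φ·ΔZ = −(0.628117)(-0.673370)(-556.4) − (0.628117)(0.739306)(-284.1) + (0.778119)(69.1) = -49.64 m.

ΔN = -50 m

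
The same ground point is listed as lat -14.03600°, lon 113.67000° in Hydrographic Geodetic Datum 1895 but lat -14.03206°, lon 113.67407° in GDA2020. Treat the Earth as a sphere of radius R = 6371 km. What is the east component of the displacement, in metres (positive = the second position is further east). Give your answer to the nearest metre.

Δφ = -14.03206° − -14.03600° = +0.00394°; Δλ = 113.67407° − 113.67000° = +0.00407°.
1° along a meridian = πR/180 = 111195 m.
ΔN = Δφ × 111195 = 438.1 m; ΔE = Δλ × 111195 × cos(-14.03600°) = +0.00407 × 111195 × 0.970144 = 439.1 m.

ΔE = 439 m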